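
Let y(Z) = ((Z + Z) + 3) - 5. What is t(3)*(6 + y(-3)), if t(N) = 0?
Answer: 0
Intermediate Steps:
y(Z) = -2 + 2*Z (y(Z) = (2*Z + 3) - 5 = (3 + 2*Z) - 5 = -2 + 2*Z)
t(3)*(6 + y(-3)) = 0*(6 + (-2 + 2*(-3))) = 0*(6 + (-2 - 6)) = 0*(6 - 8) = 0*(-2) = 0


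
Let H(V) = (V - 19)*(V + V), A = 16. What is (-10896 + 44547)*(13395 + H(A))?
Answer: 447524649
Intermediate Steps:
H(V) = 2*V*(-19 + V) (H(V) = (-19 + V)*(2*V) = 2*V*(-19 + V))
(-10896 + 44547)*(13395 + H(A)) = (-10896 + 44547)*(13395 + 2*16*(-19 + 16)) = 33651*(13395 + 2*16*(-3)) = 33651*(13395 - 96) = 33651*13299 = 447524649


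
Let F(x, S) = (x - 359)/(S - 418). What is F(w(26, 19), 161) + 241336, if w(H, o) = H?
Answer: 62023685/257 ≈ 2.4134e+5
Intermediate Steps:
F(x, S) = (-359 + x)/(-418 + S)
F(w(26, 19), 161) + 241336 = (-359 + 26)/(-418 + 161) + 241336 = -333/(-257) + 241336 = -1/257*(-333) + 241336 = 333/257 + 241336 = 62023685/257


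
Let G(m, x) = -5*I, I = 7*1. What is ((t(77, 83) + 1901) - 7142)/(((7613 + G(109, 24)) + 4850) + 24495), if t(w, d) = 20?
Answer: -5221/36923 ≈ -0.14140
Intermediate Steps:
I = 7
G(m, x) = -35 (G(m, x) = -5*7 = -35)
((t(77, 83) + 1901) - 7142)/(((7613 + G(109, 24)) + 4850) + 24495) = ((20 + 1901) - 7142)/(((7613 - 35) + 4850) + 24495) = (1921 - 7142)/((7578 + 4850) + 24495) = -5221/(12428 + 24495) = -5221/36923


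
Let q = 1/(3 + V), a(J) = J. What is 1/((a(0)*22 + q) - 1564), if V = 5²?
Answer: -28/43791 ≈ -0.00063940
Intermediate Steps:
V = 25
q = 1/28 (q = 1/(3 + 25) = 1/28 ≈ 0.035714)
1/((a(0)*22 + q) - 1564) = 1/((0*22 + 1/28) - 1564) = 1/((0 + 1/28) - 1564) = 1/(1/28 - 1564) = 1/(-43791/28) = -28/43791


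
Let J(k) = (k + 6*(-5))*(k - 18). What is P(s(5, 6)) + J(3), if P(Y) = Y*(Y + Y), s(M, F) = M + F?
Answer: 647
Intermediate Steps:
s(M, F) = F + M
P(Y) = 2*Y² (P(Y) = Y*(2*Y) = 2*Y²)
J(k) = (-30 + k)*(-18 + k) (J(k) = (k - 30)*(-18 + k) = (-30 + k)*(-18 + k))
P(s(5, 6)) + J(3) = 2*(6 + 5)² + (540 + 3² - 48*3) = 2*11² + (540 + 9 - 144) = 2*121 + 405 = 242 + 405 = 647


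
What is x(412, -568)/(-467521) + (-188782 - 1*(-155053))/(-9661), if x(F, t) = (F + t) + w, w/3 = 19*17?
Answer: 15761161416/4516720381 ≈ 3.4895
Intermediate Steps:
w = 969 (w = 3*(19*17) = 3*323 = 969)
x(F, t) = 969 + F + t (x(F, t) = (F + t) + 969 = 969 + F + t)
x(412, -568)/(-467521) + (-188782 - 1*(-155053))/(-9661) = (969 + 412 - 568)/(-467521) + (-188782 - 1*(-155053))/(-9661) = 813*(-1/467521) + (-188782 + 155053)*(-1/9661) = -813/467521 - 33729*(-1/9661) = -813/467521 + 33729/9661 = 15761161416/4516720381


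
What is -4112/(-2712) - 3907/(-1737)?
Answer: 739097/196281 ≈ 3.7655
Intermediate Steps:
-4112/(-2712) - 3907/(-1737) = -4112*(-1/2712) - 3907*(-1/1737) = 514/339 + 3907/1737 = 739097/196281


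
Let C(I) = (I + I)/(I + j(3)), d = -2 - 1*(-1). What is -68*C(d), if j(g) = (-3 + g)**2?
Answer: -136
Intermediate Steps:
d = -1 (d = -2 + 1 = -1)
C(I) = 2 (C(I) = (I + I)/(I + (-3 + 3)**2) = (2*I)/(I + 0**2) = (2*I)/(I + 0) = (2*I)/I = 2)
-68*C(d) = -68*2 = -136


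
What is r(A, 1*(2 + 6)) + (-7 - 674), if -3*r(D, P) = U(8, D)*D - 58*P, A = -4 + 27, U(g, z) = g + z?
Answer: -764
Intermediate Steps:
A = 23
r(D, P) = 58*P/3 - D*(8 + D)/3 (r(D, P) = -((8 + D)*D - 58*P)/3 = -(D*(8 + D) - 58*P)/3 = -(-58*P + D*(8 + D))/3 = 58*P/3 - D*(8 + D)/3)
r(A, 1*(2 + 6)) + (-7 - 674) = (58*(1*(2 + 6))/3 - ⅓*23*(8 + 23)) + (-7 - 674) = (58*(1*8)/3 - ⅓*23*31) - 681 = ((58/3)*8 - 713/3) - 681 = (464/3 - 713/3) - 681 = -83 - 681 = -764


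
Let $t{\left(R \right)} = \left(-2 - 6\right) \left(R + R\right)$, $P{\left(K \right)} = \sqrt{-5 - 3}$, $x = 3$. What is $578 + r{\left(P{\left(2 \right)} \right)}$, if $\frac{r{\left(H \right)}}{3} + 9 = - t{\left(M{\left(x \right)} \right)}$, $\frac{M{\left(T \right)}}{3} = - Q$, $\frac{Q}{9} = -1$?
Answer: $1847$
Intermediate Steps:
$Q = -9$ ($Q = 9 \left(-1\right) = -9$)
$P{\left(K \right)} = 2 i \sqrt{2}$ ($P{\left(K \right)} = \sqrt{-8} = 2 i \sqrt{2}$)
$M{\left(T \right)} = 27$ ($M{\left(T \right)} = 3 \left(\left(-1\right) \left(-9\right)\right) = 3 \cdot 9 = 27$)
$t{\left(R \right)} = - 16 R$ ($t{\left(R \right)} = - 8 \cdot 2 R = - 16 R$)
$r{\left(H \right)} = 1269$ ($r{\left(H \right)} = -27 + 3 \left(- \left(-16\right) 27\right) = -27 + 3 \left(\left(-1\right) \left(-432\right)\right) = -27 + 3 \cdot 432 = -27 + 1296 = 1269$)
$578 + r{\left(P{\left(2 \right)} \right)} = 578 + 1269 = 1847$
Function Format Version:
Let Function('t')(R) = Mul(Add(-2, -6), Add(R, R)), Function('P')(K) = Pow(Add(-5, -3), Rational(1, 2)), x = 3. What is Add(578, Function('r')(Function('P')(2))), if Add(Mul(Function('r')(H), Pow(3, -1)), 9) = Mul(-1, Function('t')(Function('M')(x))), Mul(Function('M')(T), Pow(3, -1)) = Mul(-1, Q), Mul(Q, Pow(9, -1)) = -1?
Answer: 1847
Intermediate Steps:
Q = -9 (Q = Mul(9, -1) = -9)
Function('P')(K) = Mul(2, I, Pow(2, Rational(1, 2))) (Function('P')(K) = Pow(-8, Rational(1, 2)) = Mul(2, I, Pow(2, Rational(1, 2))))
Function('M')(T) = 27 (Function('M')(T) = Mul(3, Mul(-1, -9)) = Mul(3, 9) = 27)
Function('t')(R) = Mul(-16, R) (Function('t')(R) = Mul(-8, Mul(2, R)) = Mul(-16, R))
Function('r')(H) = 1269 (Function('r')(H) = Add(-27, Mul(3, Mul(-1, Mul(-16, 27)))) = Add(-27, Mul(3, Mul(-1, -432))) = Add(-27, Mul(3, 432)) = Add(-27, 1296) = 1269)
Add(578, Function('r')(Function('P')(2))) = Add(578, 1269) = 1847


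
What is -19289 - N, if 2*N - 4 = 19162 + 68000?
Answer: -62872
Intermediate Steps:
N = 43583 (N = 2 + (19162 + 68000)/2 = 2 + (1/2)*87162 = 2 + 43581 = 43583)
-19289 - N = -19289 - 1*43583 = -19289 - 43583 = -62872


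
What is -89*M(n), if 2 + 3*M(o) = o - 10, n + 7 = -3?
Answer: 1958/3 ≈ 652.67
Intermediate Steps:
n = -10 (n = -7 - 3 = -10)
M(o) = -4 + o/3 (M(o) = -⅔ + (o - 10)/3 = -⅔ + (-10 + o)/3 = -⅔ + (-10/3 + o/3) = -4 + o/3)
-89*M(n) = -89*(-4 + (⅓)*(-10)) = -89*(-4 - 10/3) = -89*(-22/3) = 1958/3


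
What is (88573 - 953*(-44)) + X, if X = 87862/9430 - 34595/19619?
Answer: 524907788143/4021895 ≈ 1.3051e+5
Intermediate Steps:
X = 30381168/4021895 (X = 87862*(1/9430) - 34595*1/19619 = 43931/4715 - 34595/19619 = 30381168/4021895 ≈ 7.5539)
(88573 - 953*(-44)) + X = (88573 - 953*(-44)) + 30381168/4021895 = (88573 + 41932) + 30381168/4021895 = 130505 + 30381168/4021895 = 524907788143/4021895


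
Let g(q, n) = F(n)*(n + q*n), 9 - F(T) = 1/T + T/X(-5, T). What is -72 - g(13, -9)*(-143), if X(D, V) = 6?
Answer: -191263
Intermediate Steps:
F(T) = 9 - 1/T - T/6 (F(T) = 9 - (1/T + T/6) = 9 + (-1/T - T/6) = 9 - 1/T - T/6)
g(q, n) = (n + n*q)*(9 - 1/n - n/6) (g(q, n) = (9 - 1/n - n/6)*(n + q*n) = (9 - 1/n - n/6)*(n + n*q) = (n + n*q)*(9 - 1/n - n/6))
-72 - g(13, -9)*(-143) = -72 - (-1)*(1 + 13)*(6 - 9*(-54 - 9))/6*(-143) = -72 - (-1)*14*(6 - 9*(-63))/6*(-143) = -72 - (-1)*14*(6 + 567)/6*(-143) = -72 - (-1)*14*573/6*(-143) = -72 - 1*(-1337)*(-143) = -72 + 1337*(-143) = -72 - 191191 = -191263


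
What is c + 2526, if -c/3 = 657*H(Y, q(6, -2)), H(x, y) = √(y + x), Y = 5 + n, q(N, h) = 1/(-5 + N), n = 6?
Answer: 2526 - 3942*√3 ≈ -4301.7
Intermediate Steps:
Y = 11 (Y = 5 + 6 = 11)
H(x, y) = √(x + y)
c = -3942*√3 (c = -1971*√(11 + 1/(-5 + 6)) = -1971*√(11 + 1/1) = -1971*√(11 + 1) = -1971*√12 = -1971*2*√3 = -3942*√3 ≈ -6827.7)
c + 2526 = -3942*√3 + 2526 = 2526 - 3942*√3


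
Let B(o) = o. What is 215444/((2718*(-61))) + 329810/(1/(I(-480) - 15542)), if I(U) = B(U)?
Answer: -438056207369902/82899 ≈ -5.2842e+9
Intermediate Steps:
I(U) = U
215444/((2718*(-61))) + 329810/(1/(I(-480) - 15542)) = 215444/((2718*(-61))) + 329810/(1/(-480 - 15542)) = 215444/(-165798) + 329810/(1/(-16022)) = 215444*(-1/165798) + 329810/(-1/16022) = -107722/82899 + 329810*(-16022) = -107722/82899 - 5284215820 = -438056207369902/82899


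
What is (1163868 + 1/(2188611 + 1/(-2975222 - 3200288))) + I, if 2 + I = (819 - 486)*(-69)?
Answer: 15420015129465100911/13515789116609 ≈ 1.1409e+6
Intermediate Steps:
I = -22979 (I = -2 + (819 - 486)*(-69) = -2 + 333*(-69) = -2 - 22977 = -22979)
(1163868 + 1/(2188611 + 1/(-2975222 - 3200288))) + I = (1163868 + 1/(2188611 + 1/(-2975222 - 3200288))) - 22979 = (1163868 + 1/(2188611 + 1/(-6175510))) - 22979 = (1163868 + 1/(2188611 - 1/6175510)) - 22979 = (1163868 + 1/(13515789116609/6175510)) - 22979 = (1163868 + 6175510/13515789116609) - 22979 = 15730594447575659122/13515789116609 - 22979 = 15420015129465100911/13515789116609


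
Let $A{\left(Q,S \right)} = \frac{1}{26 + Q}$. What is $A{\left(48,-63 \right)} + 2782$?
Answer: $\frac{205869}{74} \approx 2782.0$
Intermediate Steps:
$A{\left(48,-63 \right)} + 2782 = \frac{1}{26 + 48} + 2782 = \frac{1}{74} + 2782 = \frac{205869}{74}$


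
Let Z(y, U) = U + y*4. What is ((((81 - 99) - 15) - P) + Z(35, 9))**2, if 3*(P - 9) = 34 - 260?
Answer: 299209/9 ≈ 33245.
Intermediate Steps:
P = -199/3 (P = 9 + (34 - 260)/3 = 9 + (1/3)*(-226) = 9 - 226/3 = -199/3 ≈ -66.333)
Z(y, U) = U + 4*y
((((81 - 99) - 15) - P) + Z(35, 9))**2 = ((((81 - 99) - 15) - 1*(-199/3)) + (9 + 4*35))**2 = (((-18 - 15) + 199/3) + (9 + 140))**2 = ((-33 + 199/3) + 149)**2 = (100/3 + 149)**2 = (547/3)**2 = 299209/9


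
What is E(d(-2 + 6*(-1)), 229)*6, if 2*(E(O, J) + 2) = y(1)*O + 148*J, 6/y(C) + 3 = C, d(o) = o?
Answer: 101736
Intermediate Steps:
y(C) = 6/(-3 + C)
E(O, J) = -2 + 74*J - 3*O/2 (E(O, J) = -2 + ((6/(-3 + 1))*O + 148*J)/2 = -2 + ((6/(-2))*O + 148*J)/2 = -2 + ((6*(-½))*O + 148*J)/2 = -2 + (-3*O + 148*J)/2 = -2 + (74*J - 3*O/2) = -2 + 74*J - 3*O/2)
E(d(-2 + 6*(-1)), 229)*6 = (-2 + 74*229 - 3*(-2 + 6*(-1))/2)*6 = (-2 + 16946 - 3*(-2 - 6)/2)*6 = (-2 + 16946 - 3/2*(-8))*6 = (-2 + 16946 + 12)*6 = 16956*6 = 101736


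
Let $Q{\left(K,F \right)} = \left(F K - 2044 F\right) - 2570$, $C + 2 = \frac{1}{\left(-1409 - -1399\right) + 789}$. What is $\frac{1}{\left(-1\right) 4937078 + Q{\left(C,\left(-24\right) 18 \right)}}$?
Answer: $- \frac{779}{3159449936} \approx -2.4656 \cdot 10^{-7}$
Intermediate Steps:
$C = - \frac{1557}{779}$ ($C = -2 + \frac{1}{\left(-1409 - -1399\right) + 789} = -2 + \frac{1}{\left(-1409 + 1399\right) + 789} = -2 + \frac{1}{-10 + 789} = -2 + \frac{1}{779} = - \frac{1557}{779} \approx -1.9987$)
$Q{\left(K,F \right)} = -2570 - 2044 F + F K$ ($Q{\left(K,F \right)} = \left(- 2044 F + F K\right) - 2570 = -2570 - 2044 F + F K$)
$\frac{1}{\left(-1\right) 4937078 + Q{\left(C,\left(-24\right) 18 \right)}} = \frac{1}{\left(-1\right) 4937078 - \left(2570 - \left(-24\right) 18 \left(- \frac{1557}{779}\right) + 2044 \left(-24\right) 18\right)} = \frac{1}{-4937078 - - \frac{686533826}{779}} = \frac{1}{-4937078 + \left(-2570 + 883008 + \frac{672624}{779}\right)} = \frac{1}{-4937078 + \frac{686533826}{779}} = \frac{1}{- \frac{3159449936}{779}} = - \frac{779}{3159449936}$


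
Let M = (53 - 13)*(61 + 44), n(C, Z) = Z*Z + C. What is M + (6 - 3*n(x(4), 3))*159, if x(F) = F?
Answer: -1047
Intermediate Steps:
n(C, Z) = C + Z² (n(C, Z) = Z² + C = C + Z²)
M = 4200 (M = 40*105 = 4200)
M + (6 - 3*n(x(4), 3))*159 = 4200 + (6 - 3*(4 + 3²))*159 = 4200 + (6 - 3*(4 + 9))*159 = 4200 + (6 - 3*13)*159 = 4200 + (6 - 39)*159 = 4200 - 33*159 = 4200 - 5247 = -1047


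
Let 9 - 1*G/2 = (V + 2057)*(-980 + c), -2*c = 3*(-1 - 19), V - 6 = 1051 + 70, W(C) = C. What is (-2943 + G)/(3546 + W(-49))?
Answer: 6046675/3497 ≈ 1729.1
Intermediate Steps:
V = 1127 (V = 6 + (1051 + 70) = 6 + 1121 = 1127)
c = 30 (c = -3*(-1 - 19)/2 = -3*(-20)/2 = -½*(-60) = 30)
G = 6049618 (G = 18 - 2*(1127 + 2057)*(-980 + 30) = 18 - 6368*(-950) = 18 - 2*(-3024800) = 18 + 6049600 = 6049618)
(-2943 + G)/(3546 + W(-49)) = (-2943 + 6049618)/(3546 - 49) = 6046675/3497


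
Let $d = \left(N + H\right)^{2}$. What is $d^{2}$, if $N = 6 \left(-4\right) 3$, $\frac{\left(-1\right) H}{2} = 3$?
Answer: $37015056$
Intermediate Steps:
$H = -6$ ($H = \left(-2\right) 3 = -6$)
$N = -72$ ($N = \left(-24\right) 3 = -72$)
$d = 6084$ ($d = \left(-72 - 6\right)^{2} = \left(-78\right)^{2} = 6084$)
$d^{2} = 6084^{2} = 37015056$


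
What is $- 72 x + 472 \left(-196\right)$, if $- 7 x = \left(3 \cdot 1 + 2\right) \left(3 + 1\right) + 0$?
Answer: $- \frac{646144}{7} \approx -92306.0$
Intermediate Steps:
$x = - \frac{20}{7}$ ($x = - \frac{\left(3 \cdot 1 + 2\right) \left(3 + 1\right) + 0}{7} = - \frac{\left(3 + 2\right) 4 + 0}{7} = - \frac{5 \cdot 4 + 0}{7} = - \frac{20 + 0}{7} = \left(- \frac{1}{7}\right) 20 = - \frac{20}{7} \approx -2.8571$)
$- 72 x + 472 \left(-196\right) = \left(-72\right) \left(- \frac{20}{7}\right) + 472 \left(-196\right) = \frac{1440}{7} - 92512 = - \frac{646144}{7}$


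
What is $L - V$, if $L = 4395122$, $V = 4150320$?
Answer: $244802$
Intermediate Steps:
$L - V = 4395122 - 4150320 = 244802$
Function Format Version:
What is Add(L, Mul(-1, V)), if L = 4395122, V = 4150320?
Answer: 244802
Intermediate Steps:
Add(L, Mul(-1, V)) = Add(4395122, Mul(-1, 4150320)) = Add(4395122, -4150320) = 244802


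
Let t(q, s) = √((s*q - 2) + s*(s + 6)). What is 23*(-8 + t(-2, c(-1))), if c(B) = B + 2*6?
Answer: -184 + 23*√163 ≈ 109.64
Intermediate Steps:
c(B) = 12 + B (c(B) = B + 12 = 12 + B)
t(q, s) = √(-2 + q*s + s*(6 + s)) (t(q, s) = √((q*s - 2) + s*(6 + s)) = √((-2 + q*s) + s*(6 + s)) = √(-2 + q*s + s*(6 + s)))
23*(-8 + t(-2, c(-1))) = 23*(-8 + √(-2 + (12 - 1)² + 6*(12 - 1) - 2*(12 - 1))) = 23*(-8 + √(-2 + 11² + 6*11 - 2*11)) = 23*(-8 + √(-2 + 121 + 66 - 22)) = 23*(-8 + √163) = -184 + 23*√163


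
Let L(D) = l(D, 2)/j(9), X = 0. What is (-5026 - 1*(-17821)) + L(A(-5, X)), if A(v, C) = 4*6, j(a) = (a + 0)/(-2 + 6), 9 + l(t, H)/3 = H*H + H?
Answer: 12791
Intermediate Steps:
l(t, H) = -27 + 3*H + 3*H² (l(t, H) = -27 + 3*(H*H + H) = -27 + 3*(H² + H) = -27 + 3*(H + H²) = -27 + (3*H + 3*H²) = -27 + 3*H + 3*H²)
j(a) = a/4
A(v, C) = 24
L(D) = -4 (L(D) = (-27 + 3*2 + 3*2²)/(((¼)*9)) = (-27 + 6 + 3*4)/(9/4) = (-27 + 6 + 12)*(4/9) = -9*4/9 = -4)
(-5026 - 1*(-17821)) + L(A(-5, X)) = (-5026 - 1*(-17821)) - 4 = (-5026 + 17821) - 4 = 12795 - 4 = 12791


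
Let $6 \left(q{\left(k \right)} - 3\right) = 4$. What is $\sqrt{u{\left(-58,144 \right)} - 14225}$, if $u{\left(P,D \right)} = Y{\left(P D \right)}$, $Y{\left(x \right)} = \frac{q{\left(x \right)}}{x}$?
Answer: $\frac{i \sqrt{62017360314}}{2088} \approx 119.27 i$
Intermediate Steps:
$q{\left(k \right)} = \frac{11}{3}$ ($q{\left(k \right)} = 3 + \frac{1}{6} \cdot 4 = 3 + \frac{2}{3} = \frac{11}{3}$)
$Y{\left(x \right)} = \frac{11}{3 x}$
$u{\left(P,D \right)} = \frac{11}{3 D P}$ ($u{\left(P,D \right)} = \frac{11}{3 P D} = \frac{11}{3 D P}$)
$\sqrt{u{\left(-58,144 \right)} - 14225} = \sqrt{\frac{11}{3 \cdot 144 \left(-58\right)} - 14225} = \sqrt{\frac{11}{3} \cdot \frac{1}{144} \left(- \frac{1}{58}\right) - 14225} = \sqrt{- \frac{11}{25056} - 14225} = \sqrt{- \frac{356421611}{25056}} = \frac{i \sqrt{62017360314}}{2088}$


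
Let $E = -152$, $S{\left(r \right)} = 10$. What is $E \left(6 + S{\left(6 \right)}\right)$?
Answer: $-2432$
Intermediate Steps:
$E \left(6 + S{\left(6 \right)}\right) = - 152 \left(6 + 10\right) = \left(-152\right) 16 = -2432$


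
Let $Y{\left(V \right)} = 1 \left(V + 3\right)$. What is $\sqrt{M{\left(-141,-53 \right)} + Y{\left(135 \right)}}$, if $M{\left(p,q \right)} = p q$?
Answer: $\sqrt{7611} \approx 87.241$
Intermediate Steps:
$Y{\left(V \right)} = 3 + V$ ($Y{\left(V \right)} = 1 \left(3 + V\right) = 3 + V$)
$\sqrt{M{\left(-141,-53 \right)} + Y{\left(135 \right)}} = \sqrt{\left(-141\right) \left(-53\right) + \left(3 + 135\right)} = \sqrt{7473 + 138} = \sqrt{7611}$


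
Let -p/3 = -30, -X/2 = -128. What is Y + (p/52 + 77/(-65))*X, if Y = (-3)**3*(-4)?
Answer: 16108/65 ≈ 247.82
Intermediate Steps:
X = 256 (X = -2*(-128) = 256)
p = 90 (p = -3*(-30) = 90)
Y = 108 (Y = -27*(-4) = 108)
Y + (p/52 + 77/(-65))*X = 108 + (90/52 + 77/(-65))*256 = 108 + (90*(1/52) + 77*(-1/65))*256 = 108 + (45/26 - 77/65)*256 = 108 + (71/130)*256 = 108 + 9088/65 = 16108/65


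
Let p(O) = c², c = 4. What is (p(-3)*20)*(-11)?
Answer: -3520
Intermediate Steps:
p(O) = 16 (p(O) = 4² = 16)
(p(-3)*20)*(-11) = (16*20)*(-11) = 320*(-11) = -3520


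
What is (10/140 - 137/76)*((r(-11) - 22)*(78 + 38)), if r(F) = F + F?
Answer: 1175196/133 ≈ 8836.1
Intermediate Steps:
r(F) = 2*F
(10/140 - 137/76)*((r(-11) - 22)*(78 + 38)) = (10/140 - 137/76)*((2*(-11) - 22)*(78 + 38)) = (10*(1/140) - 137*1/76)*((-22 - 22)*116) = (1/14 - 137/76)*(-44*116) = -921/532*(-5104) = 1175196/133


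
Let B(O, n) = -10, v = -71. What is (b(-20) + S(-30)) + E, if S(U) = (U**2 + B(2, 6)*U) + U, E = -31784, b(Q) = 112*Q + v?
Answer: -32925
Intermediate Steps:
b(Q) = -71 + 112*Q (b(Q) = 112*Q - 71 = -71 + 112*Q)
S(U) = U**2 - 9*U (S(U) = (U**2 - 10*U) + U = U**2 - 9*U)
(b(-20) + S(-30)) + E = ((-71 + 112*(-20)) - 30*(-9 - 30)) - 31784 = ((-71 - 2240) - 30*(-39)) - 31784 = (-2311 + 1170) - 31784 = -1141 - 31784 = -32925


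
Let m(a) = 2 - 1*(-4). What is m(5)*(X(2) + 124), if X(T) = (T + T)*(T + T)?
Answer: 840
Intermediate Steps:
X(T) = 4*T² (X(T) = (2*T)*(2*T) = 4*T²)
m(a) = 6 (m(a) = 2 + 4 = 6)
m(5)*(X(2) + 124) = 6*(4*2² + 124) = 6*(4*4 + 124) = 6*(16 + 124) = 6*140 = 840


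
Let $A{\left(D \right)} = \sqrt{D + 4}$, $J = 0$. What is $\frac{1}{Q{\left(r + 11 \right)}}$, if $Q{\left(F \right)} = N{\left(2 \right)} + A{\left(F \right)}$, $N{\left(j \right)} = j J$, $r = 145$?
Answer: $\frac{\sqrt{10}}{40} \approx 0.079057$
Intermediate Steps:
$N{\left(j \right)} = 0$ ($N{\left(j \right)} = j 0 = 0$)
$A{\left(D \right)} = \sqrt{4 + D}$
$Q{\left(F \right)} = \sqrt{4 + F}$ ($Q{\left(F \right)} = 0 + \sqrt{4 + F} = \sqrt{4 + F}$)
$\frac{1}{Q{\left(r + 11 \right)}} = \frac{1}{\sqrt{4 + \left(145 + 11\right)}} = \frac{1}{\sqrt{4 + 156}} = \frac{1}{\sqrt{160}} = \frac{1}{4 \sqrt{10}} = \frac{\sqrt{10}}{40}$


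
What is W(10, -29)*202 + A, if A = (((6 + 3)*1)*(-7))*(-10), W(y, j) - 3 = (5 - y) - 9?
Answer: -1592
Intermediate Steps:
W(y, j) = -1 - y (W(y, j) = 3 + ((5 - y) - 9) = 3 + (-4 - y) = -1 - y)
A = 630 (A = ((9*1)*(-7))*(-10) = (9*(-7))*(-10) = -63*(-10) = 630)
W(10, -29)*202 + A = (-1 - 1*10)*202 + 630 = (-1 - 10)*202 + 630 = -11*202 + 630 = -2222 + 630 = -1592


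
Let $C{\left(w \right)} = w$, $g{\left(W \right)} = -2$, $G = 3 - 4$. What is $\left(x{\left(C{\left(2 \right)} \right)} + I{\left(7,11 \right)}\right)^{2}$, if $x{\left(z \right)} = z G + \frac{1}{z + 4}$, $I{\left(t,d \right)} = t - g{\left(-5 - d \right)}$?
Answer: $\frac{1849}{36} \approx 51.361$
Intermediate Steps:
$G = -1$ ($G = 3 - 4 = -1$)
$I{\left(t,d \right)} = 2 + t$ ($I{\left(t,d \right)} = t - -2 = t + 2 = 2 + t$)
$x{\left(z \right)} = \frac{1}{4 + z} - z$ ($x{\left(z \right)} = z \left(-1\right) + \frac{1}{z + 4} = - z + \frac{1}{4 + z} = \frac{1}{4 + z} - z$)
$\left(x{\left(C{\left(2 \right)} \right)} + I{\left(7,11 \right)}\right)^{2} = \left(\frac{1 - 2^{2} - 8}{4 + 2} + \left(2 + 7\right)\right)^{2} = \left(\frac{1 - 4 - 8}{6} + 9\right)^{2} = \left(\frac{1}{6} \left(-11\right) + 9\right)^{2} = \left(- \frac{11}{6} + 9\right)^{2} = \left(\frac{43}{6}\right)^{2} = \frac{1849}{36}$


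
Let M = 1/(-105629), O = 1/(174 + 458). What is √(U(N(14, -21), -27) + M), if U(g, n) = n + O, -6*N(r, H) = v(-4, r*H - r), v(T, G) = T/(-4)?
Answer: I*√30080078591485938/33378764 ≈ 5.196*I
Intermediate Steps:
O = 1/632 ≈ 0.0015823
v(T, G) = -T/4 (v(T, G) = T*(-¼) = -T/4)
N(r, H) = -⅙ (N(r, H) = -(-1)*(-4)/24 = -⅙*1 = -⅙)
U(g, n) = 1/632 + n (U(g, n) = n + 1/632 = 1/632 + n)
M = -1/105629 ≈ -9.4671e-6
√(U(N(14, -21), -27) + M) = √((1/632 - 27) - 1/105629) = √(-17063/632 - 1/105629) = √(-1802348259/66757528) = I*√30080078591485938/33378764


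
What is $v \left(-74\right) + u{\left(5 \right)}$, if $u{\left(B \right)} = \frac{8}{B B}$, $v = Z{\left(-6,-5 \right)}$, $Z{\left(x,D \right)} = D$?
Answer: $\frac{9258}{25} \approx 370.32$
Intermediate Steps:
$v = -5$
$u{\left(B \right)} = \frac{8}{B^{2}}$
$v \left(-74\right) + u{\left(5 \right)} = \left(-5\right) \left(-74\right) + \frac{8}{25} = 370 + 8 \cdot \frac{1}{25} = 370 + \frac{8}{25} = \frac{9258}{25}$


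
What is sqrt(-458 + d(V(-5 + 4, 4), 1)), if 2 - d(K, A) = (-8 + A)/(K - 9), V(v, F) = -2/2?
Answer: I*sqrt(45670)/10 ≈ 21.371*I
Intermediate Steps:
V(v, F) = -1 (V(v, F) = -2*1/2 = -1)
d(K, A) = 2 - (-8 + A)/(-9 + K) (d(K, A) = 2 - (-8 + A)/(K - 9) = 2 - (-8 + A)/(-9 + K))
sqrt(-458 + d(V(-5 + 4, 4), 1)) = sqrt(-458 + (-10 - 1*1 + 2*(-1))/(-9 - 1)) = sqrt(-458 + (-10 - 1 - 2)/(-10)) = sqrt(-458 - 1/10*(-13)) = sqrt(-458 + 13/10) = sqrt(-4567/10) = I*sqrt(45670)/10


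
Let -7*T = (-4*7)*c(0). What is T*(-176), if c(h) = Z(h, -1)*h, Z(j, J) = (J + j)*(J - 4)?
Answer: 0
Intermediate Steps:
Z(j, J) = (-4 + J)*(J + j) (Z(j, J) = (J + j)*(-4 + J) = (-4 + J)*(J + j))
c(h) = h*(5 - 5*h) (c(h) = ((-1)² - 4*(-1) - 4*h - h)*h = (1 + 4 - 4*h - h)*h = (5 - 5*h)*h = h*(5 - 5*h))
T = 0 (T = -(-4*7)*5*0*(1 - 1*0)/7 = -(-4)*5*0*(1 + 0) = -(-4)*5*0*1 = -(-4)*0 = -⅐*0 = 0)
T*(-176) = 0*(-176) = 0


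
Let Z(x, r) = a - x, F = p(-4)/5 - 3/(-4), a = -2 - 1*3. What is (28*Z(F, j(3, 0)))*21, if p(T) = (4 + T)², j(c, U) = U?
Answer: -3381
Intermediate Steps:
a = -5 (a = -2 - 3 = -5)
F = ¾ (F = (4 - 4)²/5 - 3/(-4) = 0²*(⅕) - 3*(-¼) = 0*(⅕) + ¾ = 0 + ¾ = ¾ ≈ 0.75000)
Z(x, r) = -5 - x
(28*Z(F, j(3, 0)))*21 = (28*(-5 - 1*¾))*21 = (28*(-5 - ¾))*21 = (28*(-23/4))*21 = -161*21 = -3381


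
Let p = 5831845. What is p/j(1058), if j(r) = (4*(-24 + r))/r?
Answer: 3085046005/2068 ≈ 1.4918e+6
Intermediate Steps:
j(r) = (-96 + 4*r)/r
p/j(1058) = 5831845/(4 - 96/1058) = 5831845/(4 - 96*1/1058) = 5831845/(4 - 48/529) = 5831845/(2068/529) = 5831845*(529/2068) = 3085046005/2068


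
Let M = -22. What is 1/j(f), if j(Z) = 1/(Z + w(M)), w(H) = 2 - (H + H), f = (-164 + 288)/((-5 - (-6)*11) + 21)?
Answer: 1948/41 ≈ 47.512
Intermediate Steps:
f = 62/41 (f = 124/((-5 - 1*(-66)) + 21) = 124/((-5 + 66) + 21) = 124/(61 + 21) = 124/82 = 124*(1/82) = 62/41 ≈ 1.5122)
w(H) = 2 - 2*H
j(Z) = 1/(46 + Z) (j(Z) = 1/(Z + (2 - 2*(-22))) = 1/(Z + (2 + 44)) = 1/(Z + 46) = 1/(46 + Z))
1/j(f) = 1/(1/(46 + 62/41)) = 1/(1/(1948/41)) = 1/(41/1948) = 1948/41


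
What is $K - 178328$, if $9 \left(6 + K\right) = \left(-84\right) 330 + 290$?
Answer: $- \frac{1632436}{9} \approx -1.8138 \cdot 10^{5}$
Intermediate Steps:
$K = - \frac{27484}{9}$ ($K = -6 + \frac{\left(-84\right) 330 + 290}{9} = -6 + \frac{-27720 + 290}{9} = -6 + \frac{1}{9} \left(-27430\right) = -6 - \frac{27430}{9} = - \frac{27484}{9} \approx -3053.8$)
$K - 178328 = - \frac{27484}{9} - 178328 = - \frac{1632436}{9}$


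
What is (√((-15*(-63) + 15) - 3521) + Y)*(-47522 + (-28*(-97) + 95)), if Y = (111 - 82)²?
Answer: -37601951 - 44711*I*√2561 ≈ -3.7602e+7 - 2.2627e+6*I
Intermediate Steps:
Y = 841 (Y = 29² = 841)
(√((-15*(-63) + 15) - 3521) + Y)*(-47522 + (-28*(-97) + 95)) = (√((-15*(-63) + 15) - 3521) + 841)*(-47522 + (-28*(-97) + 95)) = (√((945 + 15) - 3521) + 841)*(-47522 + (2716 + 95)) = (√(960 - 3521) + 841)*(-47522 + 2811) = (√(-2561) + 841)*(-44711) = (I*√2561 + 841)*(-44711) = (841 + I*√2561)*(-44711) = -37601951 - 44711*I*√2561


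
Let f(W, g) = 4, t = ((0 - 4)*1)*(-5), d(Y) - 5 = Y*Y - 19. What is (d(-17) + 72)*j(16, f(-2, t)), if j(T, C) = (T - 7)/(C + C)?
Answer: 3123/8 ≈ 390.38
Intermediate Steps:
d(Y) = -14 + Y² (d(Y) = 5 + (Y*Y - 19) = 5 + (Y² - 19) = 5 + (-19 + Y²) = -14 + Y²)
t = 20 (t = -4*1*(-5) = -4*(-5) = 20)
j(T, C) = (-7 + T)/(2*C) (j(T, C) = (-7 + T)/((2*C)) = (-7 + T)*(1/(2*C)) = (-7 + T)/(2*C))
(d(-17) + 72)*j(16, f(-2, t)) = ((-14 + (-17)²) + 72)*((½)*(-7 + 16)/4) = ((-14 + 289) + 72)*((½)*(¼)*9) = (275 + 72)*(9/8) = 347*(9/8) = 3123/8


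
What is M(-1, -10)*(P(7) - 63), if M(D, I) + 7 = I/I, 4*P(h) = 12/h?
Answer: 2628/7 ≈ 375.43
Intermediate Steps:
P(h) = 3/h (P(h) = (12/h)/4 = 3/h)
M(D, I) = -6 (M(D, I) = -7 + I/I = -7 + 1 = -6)
M(-1, -10)*(P(7) - 63) = -6*(3/7 - 63) = -6*(-438/7) = 2628/7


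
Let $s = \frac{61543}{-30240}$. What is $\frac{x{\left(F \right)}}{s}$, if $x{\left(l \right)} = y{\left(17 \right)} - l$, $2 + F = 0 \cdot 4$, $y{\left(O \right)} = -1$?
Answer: $- \frac{30240}{61543} \approx -0.49136$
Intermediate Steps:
$s = - \frac{61543}{30240}$ ($s = 61543 \left(- \frac{1}{30240}\right) = - \frac{61543}{30240} \approx -2.0352$)
$F = -2$ ($F = -2 + 0 \cdot 4 = -2 + 0 = -2$)
$x{\left(l \right)} = -1 - l$
$\frac{x{\left(F \right)}}{s} = \frac{-1 - -2}{- \frac{61543}{30240}} = \left(-1 + 2\right) \left(- \frac{30240}{61543}\right) = 1 \left(- \frac{30240}{61543}\right) = - \frac{30240}{61543}$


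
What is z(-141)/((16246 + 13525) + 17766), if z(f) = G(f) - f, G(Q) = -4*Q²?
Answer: -79383/47537 ≈ -1.6699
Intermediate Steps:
z(f) = -f - 4*f² (z(f) = -4*f² - f = -f - 4*f²)
z(-141)/((16246 + 13525) + 17766) = (-141*(-1 - 4*(-141)))/((16246 + 13525) + 17766) = (-141*(-1 + 564))/(29771 + 17766) = -141*563/47537 = -79383*1/47537 = -79383/47537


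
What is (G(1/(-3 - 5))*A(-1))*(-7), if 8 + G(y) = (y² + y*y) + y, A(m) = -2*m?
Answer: 1813/16 ≈ 113.31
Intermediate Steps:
G(y) = -8 + y + 2*y² (G(y) = -8 + ((y² + y*y) + y) = -8 + ((y² + y²) + y) = -8 + (2*y² + y) = -8 + (y + 2*y²) = -8 + y + 2*y²)
(G(1/(-3 - 5))*A(-1))*(-7) = ((-8 + 1/(-3 - 5) + 2*(1/(-3 - 5))²)*(-2*(-1)))*(-7) = ((-8 + 1/(-8) + 2*(1/(-8))²)*2)*(-7) = ((-8 - ⅛ + 2*(-⅛)²)*2)*(-7) = ((-8 - ⅛ + 2*(1/64))*2)*(-7) = ((-8 - ⅛ + 1/32)*2)*(-7) = -259/32*2*(-7) = -259/16*(-7) = 1813/16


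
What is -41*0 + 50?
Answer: 50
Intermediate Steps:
-41*0 + 50 = 0 + 50 = 50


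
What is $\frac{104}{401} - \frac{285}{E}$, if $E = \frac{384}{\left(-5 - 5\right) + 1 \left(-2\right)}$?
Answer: $\frac{117613}{12832} \approx 9.1656$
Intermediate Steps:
$E = -32$ ($E = \frac{384}{\left(-5 - 5\right) - 2} = \frac{384}{-10 - 2} = \frac{384}{-12} = 384 \left(- \frac{1}{12}\right) = -32$)
$\frac{104}{401} - \frac{285}{E} = \frac{104}{401} - \frac{285}{-32} = 104 \cdot \frac{1}{401} - - \frac{285}{32} = \frac{104}{401} + \frac{285}{32} = \frac{117613}{12832}$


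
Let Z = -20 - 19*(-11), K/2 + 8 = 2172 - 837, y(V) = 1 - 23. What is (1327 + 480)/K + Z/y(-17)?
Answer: -115463/14597 ≈ -7.9100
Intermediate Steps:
y(V) = -22
K = 2654 (K = -16 + 2*(2172 - 837) = -16 + 2*1335 = -16 + 2670 = 2654)
Z = 189 (Z = -20 + 209 = 189)
(1327 + 480)/K + Z/y(-17) = (1327 + 480)/2654 + 189/(-22) = 1807*(1/2654) + 189*(-1/22) = 1807/2654 - 189/22 = -115463/14597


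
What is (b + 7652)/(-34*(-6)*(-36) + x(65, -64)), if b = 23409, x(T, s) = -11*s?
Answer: -31061/6640 ≈ -4.6779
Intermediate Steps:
(b + 7652)/(-34*(-6)*(-36) + x(65, -64)) = (23409 + 7652)/(-34*(-6)*(-36) - 11*(-64)) = 31061/(204*(-36) + 704) = 31061/(-7344 + 704) = 31061/(-6640) = 31061*(-1/6640) = -31061/6640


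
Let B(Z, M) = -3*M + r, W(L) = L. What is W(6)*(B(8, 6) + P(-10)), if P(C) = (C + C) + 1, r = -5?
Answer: -252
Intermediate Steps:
B(Z, M) = -5 - 3*M (B(Z, M) = -3*M - 5 = -5 - 3*M)
P(C) = 1 + 2*C (P(C) = 2*C + 1 = 1 + 2*C)
W(6)*(B(8, 6) + P(-10)) = 6*((-5 - 3*6) + (1 + 2*(-10))) = 6*((-5 - 18) + (1 - 20)) = 6*(-23 - 19) = 6*(-42) = -252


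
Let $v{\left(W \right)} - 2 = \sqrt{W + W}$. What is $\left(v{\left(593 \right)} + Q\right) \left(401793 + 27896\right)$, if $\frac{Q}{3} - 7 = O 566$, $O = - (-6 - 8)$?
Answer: $10224449755 + 429689 \sqrt{1186} \approx 1.0239 \cdot 10^{10}$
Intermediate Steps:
$v{\left(W \right)} = 2 + \sqrt{2} \sqrt{W}$ ($v{\left(W \right)} = 2 + \sqrt{W + W} = 2 + \sqrt{2 W} = 2 + \sqrt{2} \sqrt{W}$)
$O = 14$ ($O = \left(-1\right) \left(-14\right) = 14$)
$Q = 23793$ ($Q = 21 + 3 \cdot 14 \cdot 566 = 21 + 3 \cdot 7924 = 21 + 23772 = 23793$)
$\left(v{\left(593 \right)} + Q\right) \left(401793 + 27896\right) = \left(\left(2 + \sqrt{2} \sqrt{593}\right) + 23793\right) \left(401793 + 27896\right) = \left(\left(2 + \sqrt{1186}\right) + 23793\right) 429689 = \left(23795 + \sqrt{1186}\right) 429689 = 10224449755 + 429689 \sqrt{1186}$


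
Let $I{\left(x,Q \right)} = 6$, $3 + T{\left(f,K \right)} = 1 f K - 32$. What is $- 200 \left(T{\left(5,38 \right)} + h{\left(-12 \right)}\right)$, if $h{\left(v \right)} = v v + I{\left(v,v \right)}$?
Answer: $-61000$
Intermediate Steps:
$T{\left(f,K \right)} = -35 + K f$ ($T{\left(f,K \right)} = -3 + \left(1 f K - 32\right) = -3 + \left(f K - 32\right) = -3 + \left(K f - 32\right) = -3 + \left(-32 + K f\right) = -35 + K f$)
$h{\left(v \right)} = 6 + v^{2}$ ($h{\left(v \right)} = v v + 6 = v^{2} + 6 = 6 + v^{2}$)
$- 200 \left(T{\left(5,38 \right)} + h{\left(-12 \right)}\right) = - 200 \left(\left(-35 + 38 \cdot 5\right) + \left(6 + \left(-12\right)^{2}\right)\right) = - 200 \left(\left(-35 + 190\right) + \left(6 + 144\right)\right) = - 200 \left(155 + 150\right) = \left(-200\right) 305 = -61000$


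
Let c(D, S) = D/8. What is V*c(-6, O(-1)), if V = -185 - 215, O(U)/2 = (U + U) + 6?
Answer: 300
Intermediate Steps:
O(U) = 12 + 4*U (O(U) = 2*((U + U) + 6) = 2*(2*U + 6) = 2*(6 + 2*U) = 12 + 4*U)
c(D, S) = D/8 (c(D, S) = D*(1/8) = D/8)
V = -400
V*c(-6, O(-1)) = -50*(-6) = -400*(-3/4) = 300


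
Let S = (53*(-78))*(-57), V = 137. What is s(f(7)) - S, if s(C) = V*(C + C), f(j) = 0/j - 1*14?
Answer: -239474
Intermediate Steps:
f(j) = -14 (f(j) = 0 - 14 = -14)
s(C) = 274*C (s(C) = 137*(C + C) = 137*(2*C) = 274*C)
S = 235638 (S = -4134*(-57) = 235638)
s(f(7)) - S = 274*(-14) - 1*235638 = -3836 - 235638 = -239474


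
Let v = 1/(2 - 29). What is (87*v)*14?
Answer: -406/9 ≈ -45.111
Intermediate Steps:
v = -1/27 (v = 1/(-27) = -1/27 ≈ -0.037037)
(87*v)*14 = (87*(-1/27))*14 = -29/9*14 = -406/9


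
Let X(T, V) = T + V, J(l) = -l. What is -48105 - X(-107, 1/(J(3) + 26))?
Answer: -1103955/23 ≈ -47998.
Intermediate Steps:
-48105 - X(-107, 1/(J(3) + 26)) = -48105 - (-107 + 1/(-1*3 + 26)) = -48105 - (-107 + 1/(-3 + 26)) = -48105 - (-107 + 1/23) = -48105 - 1*(-2460/23) = -48105 + 2460/23 = -1103955/23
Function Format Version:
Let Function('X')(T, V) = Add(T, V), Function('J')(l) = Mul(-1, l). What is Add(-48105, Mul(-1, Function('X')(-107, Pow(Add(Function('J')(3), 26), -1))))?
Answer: Rational(-1103955, 23) ≈ -47998.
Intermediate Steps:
Add(-48105, Mul(-1, Function('X')(-107, Pow(Add(Function('J')(3), 26), -1)))) = Add(-48105, Mul(-1, Add(-107, Pow(Add(Mul(-1, 3), 26), -1)))) = Add(-48105, Mul(-1, Add(-107, Pow(Add(-3, 26), -1)))) = Add(-48105, Mul(-1, Add(-107, Pow(23, -1)))) = Add(-48105, Mul(-1, Add(-107, Rational(1, 23)))) = Add(-48105, Mul(-1, Rational(-2460, 23))) = Add(-48105, Rational(2460, 23)) = Rational(-1103955, 23)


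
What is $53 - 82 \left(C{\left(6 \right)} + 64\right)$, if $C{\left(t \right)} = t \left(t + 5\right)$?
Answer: $-10607$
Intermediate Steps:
$C{\left(t \right)} = t \left(5 + t\right)$
$53 - 82 \left(C{\left(6 \right)} + 64\right) = 53 - 82 \left(6 \left(5 + 6\right) + 64\right) = 53 - 82 \left(6 \cdot 11 + 64\right) = 53 - 82 \left(66 + 64\right) = 53 - 10660 = -10607$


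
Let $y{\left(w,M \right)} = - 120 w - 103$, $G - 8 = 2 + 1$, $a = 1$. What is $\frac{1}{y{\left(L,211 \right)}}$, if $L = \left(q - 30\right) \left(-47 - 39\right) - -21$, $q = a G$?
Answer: $- \frac{1}{198703} \approx -5.0326 \cdot 10^{-6}$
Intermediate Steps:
$G = 11$ ($G = 8 + \left(2 + 1\right) = 8 + 3 = 11$)
$q = 11$ ($q = 1 \cdot 11 = 11$)
$L = 1655$ ($L = \left(11 - 30\right) \left(-47 - 39\right) - -21 = \left(-19\right) \left(-86\right) + 21 = 1634 + 21 = 1655$)
$y{\left(w,M \right)} = -103 - 120 w$
$\frac{1}{y{\left(L,211 \right)}} = \frac{1}{-103 - 198600} = \frac{1}{-198703} = - \frac{1}{198703}$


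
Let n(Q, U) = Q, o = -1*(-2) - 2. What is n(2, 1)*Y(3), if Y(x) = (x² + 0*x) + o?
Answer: 18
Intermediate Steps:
o = 0 (o = 2 - 2 = 0)
Y(x) = x² (Y(x) = (x² + 0*x) + 0 = (x² + 0) + 0 = x² + 0 = x²)
n(2, 1)*Y(3) = 2*3² = 2*9 = 18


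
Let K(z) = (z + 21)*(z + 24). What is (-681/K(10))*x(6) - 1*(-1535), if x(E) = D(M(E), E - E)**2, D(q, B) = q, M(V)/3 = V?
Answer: 698623/527 ≈ 1325.7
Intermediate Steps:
M(V) = 3*V
K(z) = (21 + z)*(24 + z)
x(E) = 9*E**2 (x(E) = (3*E)**2 = 9*E**2)
(-681/K(10))*x(6) - 1*(-1535) = (-681/(504 + 10**2 + 45*10))*(9*6**2) - 1*(-1535) = (-681/(504 + 100 + 450))*(9*36) + 1535 = -681/1054*324 + 1535 = -110322/527 + 1535 = 698623/527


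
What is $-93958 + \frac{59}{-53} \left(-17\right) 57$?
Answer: $- \frac{4922603}{53} \approx -92879.0$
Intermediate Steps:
$-93958 + \frac{59}{-53} \left(-17\right) 57 = -93958 + 59 \left(- \frac{1}{53}\right) \left(-17\right) 57 = -93958 + \left(- \frac{59}{53}\right) \left(-17\right) 57 = -93958 + \frac{1003}{53} \cdot 57 = -93958 + \frac{57171}{53} = - \frac{4922603}{53}$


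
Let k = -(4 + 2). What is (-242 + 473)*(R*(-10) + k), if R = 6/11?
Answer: -2646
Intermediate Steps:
k = -6 (k = -1*6 = -6)
R = 6/11 (R = 6*(1/11) = 6/11 ≈ 0.54545)
(-242 + 473)*(R*(-10) + k) = (-242 + 473)*((6/11)*(-10) - 6) = 231*(-60/11 - 6) = 231*(-126/11) = -2646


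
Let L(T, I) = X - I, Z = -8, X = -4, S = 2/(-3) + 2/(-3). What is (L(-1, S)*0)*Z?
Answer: 0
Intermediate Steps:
S = -4/3 (S = 2*(-⅓) + 2*(-⅓) = -⅔ - ⅔ = -4/3 ≈ -1.3333)
L(T, I) = -4 - I
(L(-1, S)*0)*Z = ((-4 - 1*(-4/3))*0)*(-8) = ((-4 + 4/3)*0)*(-8) = -8/3*0*(-8) = 0*(-8) = 0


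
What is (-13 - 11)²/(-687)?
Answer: -192/229 ≈ -0.83843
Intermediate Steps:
(-13 - 11)²/(-687) = (-24)²*(-1/687) = 576*(-1/687) = -192/229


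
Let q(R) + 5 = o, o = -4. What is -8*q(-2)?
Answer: 72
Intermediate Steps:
q(R) = -9 (q(R) = -5 - 4 = -9)
-8*q(-2) = -8*(-9) = 72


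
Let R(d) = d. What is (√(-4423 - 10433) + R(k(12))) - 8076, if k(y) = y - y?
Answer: -8076 + 2*I*√3714 ≈ -8076.0 + 121.89*I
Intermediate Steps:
k(y) = 0
(√(-4423 - 10433) + R(k(12))) - 8076 = (√(-4423 - 10433) + 0) - 8076 = (√(-14856) + 0) - 8076 = (2*I*√3714 + 0) - 8076 = 2*I*√3714 - 8076 = -8076 + 2*I*√3714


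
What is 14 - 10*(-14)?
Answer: 154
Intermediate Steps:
14 - 10*(-14) = 14 + 140 = 154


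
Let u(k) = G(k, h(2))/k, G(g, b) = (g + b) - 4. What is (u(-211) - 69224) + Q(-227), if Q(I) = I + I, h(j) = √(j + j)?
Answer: -14701845/211 ≈ -69677.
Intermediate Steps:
h(j) = √2*√j (h(j) = √(2*j) = √2*√j)
G(g, b) = -4 + b + g (G(g, b) = (b + g) - 4 = -4 + b + g)
u(k) = (-2 + k)/k (u(k) = (-4 + √2*√2 + k)/k = (-4 + 2 + k)/k = (-2 + k)/k)
Q(I) = 2*I
(u(-211) - 69224) + Q(-227) = ((-2 - 211)/(-211) - 69224) + 2*(-227) = (-1/211*(-213) - 69224) - 454 = (213/211 - 69224) - 454 = -14606051/211 - 454 = -14701845/211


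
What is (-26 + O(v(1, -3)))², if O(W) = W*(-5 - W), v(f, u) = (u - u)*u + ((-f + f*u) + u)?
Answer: 1600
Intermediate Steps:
v(f, u) = u - f + f*u (v(f, u) = 0*u + (u - f + f*u) = 0 + (u - f + f*u) = u - f + f*u)
(-26 + O(v(1, -3)))² = (-26 - (-3 - 1*1 + 1*(-3))*(5 + (-3 - 1*1 + 1*(-3))))² = (-26 - (-3 - 1 - 3)*(5 + (-3 - 1 - 3)))² = (-26 - 1*(-7)*(5 - 7))² = (-26 - 1*(-7)*(-2))² = (-26 - 14)² = (-40)² = 1600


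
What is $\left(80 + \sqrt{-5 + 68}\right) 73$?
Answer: $5840 + 219 \sqrt{7} \approx 6419.4$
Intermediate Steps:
$\left(80 + \sqrt{-5 + 68}\right) 73 = \left(80 + \sqrt{63}\right) 73 = \left(80 + 3 \sqrt{7}\right) 73 = 5840 + 219 \sqrt{7}$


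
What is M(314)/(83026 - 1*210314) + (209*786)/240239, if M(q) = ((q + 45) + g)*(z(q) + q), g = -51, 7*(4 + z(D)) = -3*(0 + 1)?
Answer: -499049815/7644885458 ≈ -0.065279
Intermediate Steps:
z(D) = -31/7 (z(D) = -4 + (-3*(0 + 1))/7 = -4 + (-3*1)/7 = -4 + (1/7)*(-3) = -4 - 3/7 = -31/7)
M(q) = (-6 + q)*(-31/7 + q) (M(q) = ((q + 45) - 51)*(-31/7 + q) = ((45 + q) - 51)*(-31/7 + q) = (-6 + q)*(-31/7 + q))
M(314)/(83026 - 1*210314) + (209*786)/240239 = (186/7 + 314**2 - 73/7*314)/(83026 - 1*210314) + (209*786)/240239 = (186/7 + 98596 - 22922/7)/(83026 - 210314) + 164274*(1/240239) = 95348/(-127288) + 164274/240239 = 95348*(-1/127288) + 164274/240239 = -23837/31822 + 164274/240239 = -499049815/7644885458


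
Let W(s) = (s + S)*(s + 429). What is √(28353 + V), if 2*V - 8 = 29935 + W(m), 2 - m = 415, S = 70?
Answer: √162322/2 ≈ 201.45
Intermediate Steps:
m = -413 (m = 2 - 1*415 = 2 - 415 = -413)
W(s) = (70 + s)*(429 + s) (W(s) = (s + 70)*(s + 429) = (70 + s)*(429 + s))
V = 24455/2 (V = 4 + (29935 + (30030 + (-413)² + 499*(-413)))/2 = 4 + (29935 + (30030 + 170569 - 206087))/2 = 4 + (29935 - 5488)/2 = 4 + (½)*24447 = 4 + 24447/2 = 24455/2 ≈ 12228.)
√(28353 + V) = √(28353 + 24455/2) = √(81161/2) = √162322/2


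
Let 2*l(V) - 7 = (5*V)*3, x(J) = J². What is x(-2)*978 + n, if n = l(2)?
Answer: 7861/2 ≈ 3930.5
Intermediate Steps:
l(V) = 7/2 + 15*V/2 (l(V) = 7/2 + ((5*V)*3)/2 = 7/2 + (15*V)/2 = 7/2 + 15*V/2)
n = 37/2 (n = 7/2 + (15/2)*2 = 7/2 + 15 = 37/2 ≈ 18.500)
x(-2)*978 + n = (-2)²*978 + 37/2 = 4*978 + 37/2 = 3912 + 37/2 = 7861/2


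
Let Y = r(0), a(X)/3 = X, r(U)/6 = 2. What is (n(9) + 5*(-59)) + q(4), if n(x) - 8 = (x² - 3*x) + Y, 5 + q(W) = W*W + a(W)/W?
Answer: -207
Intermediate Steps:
r(U) = 12 (r(U) = 6*2 = 12)
a(X) = 3*X
Y = 12
q(W) = -2 + W² (q(W) = -5 + (W*W + (3*W)/W) = -5 + (W² + 3) = -5 + (3 + W²) = -2 + W²)
n(x) = 20 + x² - 3*x (n(x) = 8 + ((x² - 3*x) + 12) = 8 + (12 + x² - 3*x) = 20 + x² - 3*x)
(n(9) + 5*(-59)) + q(4) = ((20 + 9² - 3*9) + 5*(-59)) + (-2 + 4²) = ((20 + 81 - 27) - 295) + (-2 + 16) = (74 - 295) + 14 = -221 + 14 = -207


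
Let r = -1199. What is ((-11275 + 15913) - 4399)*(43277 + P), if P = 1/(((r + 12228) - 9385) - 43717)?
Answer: 435169579580/42073 ≈ 1.0343e+7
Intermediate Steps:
P = -1/42073 (P = 1/(((-1199 + 12228) - 9385) - 43717) = 1/((11029 - 9385) - 43717) = 1/(1644 - 43717) = 1/(-42073) = -1/42073 ≈ -2.3768e-5)
((-11275 + 15913) - 4399)*(43277 + P) = ((-11275 + 15913) - 4399)*(43277 - 1/42073) = (4638 - 4399)*(1820793220/42073) = 239*(1820793220/42073) = 435169579580/42073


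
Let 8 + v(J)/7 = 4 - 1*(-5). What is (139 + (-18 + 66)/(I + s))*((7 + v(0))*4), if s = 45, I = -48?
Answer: 6888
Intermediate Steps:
v(J) = 7 (v(J) = -56 + 7*(4 - 1*(-5)) = -56 + 7*(4 + 5) = -56 + 7*9 = -56 + 63 = 7)
(139 + (-18 + 66)/(I + s))*((7 + v(0))*4) = (139 + (-18 + 66)/(-48 + 45))*((7 + 7)*4) = (139 + 48/(-3))*(14*4) = (139 + 48*(-1/3))*56 = (139 - 16)*56 = 123*56 = 6888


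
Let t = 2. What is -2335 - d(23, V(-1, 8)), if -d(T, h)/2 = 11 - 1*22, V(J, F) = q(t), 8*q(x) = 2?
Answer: -2357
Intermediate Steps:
q(x) = 1/4 (q(x) = (1/8)*2 = 1/4)
V(J, F) = 1/4
d(T, h) = 22 (d(T, h) = -2*(11 - 1*22) = -2*(11 - 22) = -2*(-11) = 22)
-2335 - d(23, V(-1, 8)) = -2335 - 1*22 = -2335 - 22 = -2357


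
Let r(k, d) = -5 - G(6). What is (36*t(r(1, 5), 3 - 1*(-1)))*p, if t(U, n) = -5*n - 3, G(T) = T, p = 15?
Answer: -12420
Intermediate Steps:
r(k, d) = -11 (r(k, d) = -5 - 1*6 = -5 - 6 = -11)
t(U, n) = -3 - 5*n
(36*t(r(1, 5), 3 - 1*(-1)))*p = (36*(-3 - 5*(3 - 1*(-1))))*15 = (36*(-3 - 5*(3 + 1)))*15 = (36*(-3 - 5*4))*15 = (36*(-3 - 20))*15 = (36*(-23))*15 = -828*15 = -12420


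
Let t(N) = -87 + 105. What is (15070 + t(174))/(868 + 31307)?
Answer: 15088/32175 ≈ 0.46894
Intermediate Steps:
t(N) = 18
(15070 + t(174))/(868 + 31307) = (15070 + 18)/(868 + 31307) = 15088/32175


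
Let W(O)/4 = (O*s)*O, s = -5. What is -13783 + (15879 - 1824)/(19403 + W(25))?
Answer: -31709998/2301 ≈ -13781.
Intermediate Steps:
W(O) = -20*O² (W(O) = 4*((O*(-5))*O) = 4*((-5*O)*O) = 4*(-5*O²) = -20*O²)
-13783 + (15879 - 1824)/(19403 + W(25)) = -13783 + (15879 - 1824)/(19403 - 20*25²) = -13783 + 14055/(19403 - 20*625) = -13783 + 14055/(19403 - 12500) = -13783 + 14055/6903 = -13783 + 14055*(1/6903) = -13783 + 4685/2301 = -31709998/2301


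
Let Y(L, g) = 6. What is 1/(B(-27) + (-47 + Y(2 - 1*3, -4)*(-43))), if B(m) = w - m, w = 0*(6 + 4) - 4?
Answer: -1/282 ≈ -0.0035461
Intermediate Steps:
w = -4 (w = 0*10 - 4 = 0 - 4 = -4)
B(m) = -4 - m
1/(B(-27) + (-47 + Y(2 - 1*3, -4)*(-43))) = 1/((-4 - 1*(-27)) + (-47 + 6*(-43))) = 1/((-4 + 27) + (-47 - 258)) = 1/(23 - 305) = 1/(-282) = -1/282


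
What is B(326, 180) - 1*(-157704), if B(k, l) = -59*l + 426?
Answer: 147510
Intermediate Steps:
B(k, l) = 426 - 59*l
B(326, 180) - 1*(-157704) = (426 - 59*180) - 1*(-157704) = (426 - 10620) + 157704 = -10194 + 157704 = 147510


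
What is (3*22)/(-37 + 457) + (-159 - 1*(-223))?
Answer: 4491/70 ≈ 64.157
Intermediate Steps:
(3*22)/(-37 + 457) + (-159 - 1*(-223)) = 66/420 + (-159 + 223) = 66*(1/420) + 64 = 11/70 + 64 = 4491/70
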